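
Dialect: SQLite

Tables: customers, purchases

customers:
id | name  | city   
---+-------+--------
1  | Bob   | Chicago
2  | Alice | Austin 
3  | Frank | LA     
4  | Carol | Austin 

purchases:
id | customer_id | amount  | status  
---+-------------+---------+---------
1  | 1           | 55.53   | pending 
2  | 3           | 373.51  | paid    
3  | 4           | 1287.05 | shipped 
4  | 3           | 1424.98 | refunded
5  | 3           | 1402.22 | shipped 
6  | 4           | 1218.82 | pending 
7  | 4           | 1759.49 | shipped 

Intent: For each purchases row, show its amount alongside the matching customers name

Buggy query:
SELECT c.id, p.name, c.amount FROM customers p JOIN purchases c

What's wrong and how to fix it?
Bug: JOIN with no ON clause produces a cartesian product; every purchases row pairs with every customers row

Fix: Specify the join condition linking the foreign key to the parent id

Corrected query:
SELECT c.id, p.name, c.amount FROM customers p JOIN purchases c ON c.customer_id = p.id

Result:
id | name  | amount 
---+-------+--------
1  | Bob   | 55.53  
2  | Frank | 373.51 
3  | Carol | 1287.05
4  | Frank | 1424.98
5  | Frank | 1402.22
6  | Carol | 1218.82
7  | Carol | 1759.49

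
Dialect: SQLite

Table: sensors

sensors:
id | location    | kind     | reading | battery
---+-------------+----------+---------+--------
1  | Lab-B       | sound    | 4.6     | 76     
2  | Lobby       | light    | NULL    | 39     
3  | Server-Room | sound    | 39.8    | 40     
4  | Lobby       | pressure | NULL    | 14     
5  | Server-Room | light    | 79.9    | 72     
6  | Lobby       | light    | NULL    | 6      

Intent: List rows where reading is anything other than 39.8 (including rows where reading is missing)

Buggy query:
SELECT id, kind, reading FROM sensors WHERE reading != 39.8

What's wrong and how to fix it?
Bug: Inequality against NULL is unknown, not true; rows with NULL are dropped

Fix: Handle NULL separately with IS NULL alongside the inequality

Corrected query:
SELECT id, kind, reading FROM sensors WHERE reading != 39.8 OR reading IS NULL

Result:
id | kind     | reading
---+----------+--------
1  | sound    | 4.6    
2  | light    | NULL   
4  | pressure | NULL   
5  | light    | 79.9   
6  | light    | NULL   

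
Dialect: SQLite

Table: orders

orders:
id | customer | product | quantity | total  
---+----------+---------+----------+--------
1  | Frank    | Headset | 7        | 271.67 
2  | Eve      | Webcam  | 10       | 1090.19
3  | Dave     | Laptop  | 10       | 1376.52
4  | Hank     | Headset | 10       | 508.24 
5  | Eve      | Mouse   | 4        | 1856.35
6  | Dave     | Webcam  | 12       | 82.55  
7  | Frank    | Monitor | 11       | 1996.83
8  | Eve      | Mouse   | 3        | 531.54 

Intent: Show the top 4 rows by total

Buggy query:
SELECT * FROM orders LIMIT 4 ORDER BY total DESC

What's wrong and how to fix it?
Bug: LIMIT must come after ORDER BY

Fix: Swap the clauses: ORDER BY first, then LIMIT

Corrected query:
SELECT * FROM orders ORDER BY total DESC LIMIT 4

Result:
id | customer | product | quantity | total  
---+----------+---------+----------+--------
7  | Frank    | Monitor | 11       | 1996.83
5  | Eve      | Mouse   | 4        | 1856.35
3  | Dave     | Laptop  | 10       | 1376.52
2  | Eve      | Webcam  | 10       | 1090.19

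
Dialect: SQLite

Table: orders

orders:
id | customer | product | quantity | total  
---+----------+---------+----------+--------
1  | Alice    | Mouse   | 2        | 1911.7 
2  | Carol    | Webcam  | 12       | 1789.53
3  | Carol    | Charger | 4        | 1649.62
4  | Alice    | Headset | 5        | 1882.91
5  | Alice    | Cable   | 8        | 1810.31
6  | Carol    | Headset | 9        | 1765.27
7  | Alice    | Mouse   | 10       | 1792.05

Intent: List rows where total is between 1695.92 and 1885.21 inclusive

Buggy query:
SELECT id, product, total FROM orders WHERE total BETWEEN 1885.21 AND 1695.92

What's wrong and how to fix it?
Bug: The bounds are reversed; BETWEEN a AND b requires a <= b to match anything

Fix: Swap the bounds so the smaller value comes first

Corrected query:
SELECT id, product, total FROM orders WHERE total BETWEEN 1695.92 AND 1885.21

Result:
id | product | total  
---+---------+--------
2  | Webcam  | 1789.53
4  | Headset | 1882.91
5  | Cable   | 1810.31
6  | Headset | 1765.27
7  | Mouse   | 1792.05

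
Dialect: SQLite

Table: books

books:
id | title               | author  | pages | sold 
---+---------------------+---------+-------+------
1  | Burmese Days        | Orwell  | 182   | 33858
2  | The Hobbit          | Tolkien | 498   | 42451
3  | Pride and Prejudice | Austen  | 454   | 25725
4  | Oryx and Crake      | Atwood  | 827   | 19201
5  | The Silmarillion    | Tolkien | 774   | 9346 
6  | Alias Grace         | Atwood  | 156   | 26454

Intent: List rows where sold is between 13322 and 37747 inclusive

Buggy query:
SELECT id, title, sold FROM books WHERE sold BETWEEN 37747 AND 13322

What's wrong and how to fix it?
Bug: The bounds are reversed; BETWEEN a AND b requires a <= b to match anything

Fix: Swap the bounds so the smaller value comes first

Corrected query:
SELECT id, title, sold FROM books WHERE sold BETWEEN 13322 AND 37747

Result:
id | title               | sold 
---+---------------------+------
1  | Burmese Days        | 33858
3  | Pride and Prejudice | 25725
4  | Oryx and Crake      | 19201
6  | Alias Grace         | 26454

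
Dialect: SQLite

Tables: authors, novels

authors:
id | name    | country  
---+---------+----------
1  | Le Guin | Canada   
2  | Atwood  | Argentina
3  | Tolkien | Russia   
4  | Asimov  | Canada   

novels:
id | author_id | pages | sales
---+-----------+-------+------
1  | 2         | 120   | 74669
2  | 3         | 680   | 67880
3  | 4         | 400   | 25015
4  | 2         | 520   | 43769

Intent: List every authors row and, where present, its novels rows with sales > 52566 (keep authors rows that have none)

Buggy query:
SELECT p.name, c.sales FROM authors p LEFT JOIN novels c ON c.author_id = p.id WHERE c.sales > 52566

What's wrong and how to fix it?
Bug: Filtering c.sales in WHERE discards the NULL rows produced by LEFT JOIN, turning it into an inner join

Fix: Put 'c.sales > 52566' in the JOIN's ON clause instead of WHERE

Corrected query:
SELECT p.name, c.sales FROM authors p LEFT JOIN novels c ON c.author_id = p.id AND c.sales > 52566

Result:
name    | sales
--------+------
Le Guin | NULL 
Atwood  | 74669
Tolkien | 67880
Asimov  | NULL 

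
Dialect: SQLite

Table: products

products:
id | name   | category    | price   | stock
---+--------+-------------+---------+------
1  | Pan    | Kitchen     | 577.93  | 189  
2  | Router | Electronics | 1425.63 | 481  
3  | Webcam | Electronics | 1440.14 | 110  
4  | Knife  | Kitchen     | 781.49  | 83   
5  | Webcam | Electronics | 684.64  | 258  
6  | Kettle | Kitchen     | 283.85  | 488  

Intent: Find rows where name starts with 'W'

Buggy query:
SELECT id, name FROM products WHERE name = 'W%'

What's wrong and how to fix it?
Bug: '=' compares the literal string including the % character; pattern matching needs LIKE

Fix: Use LIKE for wildcard pattern matching

Corrected query:
SELECT id, name FROM products WHERE name LIKE 'W%'

Result:
id | name  
---+-------
3  | Webcam
5  | Webcam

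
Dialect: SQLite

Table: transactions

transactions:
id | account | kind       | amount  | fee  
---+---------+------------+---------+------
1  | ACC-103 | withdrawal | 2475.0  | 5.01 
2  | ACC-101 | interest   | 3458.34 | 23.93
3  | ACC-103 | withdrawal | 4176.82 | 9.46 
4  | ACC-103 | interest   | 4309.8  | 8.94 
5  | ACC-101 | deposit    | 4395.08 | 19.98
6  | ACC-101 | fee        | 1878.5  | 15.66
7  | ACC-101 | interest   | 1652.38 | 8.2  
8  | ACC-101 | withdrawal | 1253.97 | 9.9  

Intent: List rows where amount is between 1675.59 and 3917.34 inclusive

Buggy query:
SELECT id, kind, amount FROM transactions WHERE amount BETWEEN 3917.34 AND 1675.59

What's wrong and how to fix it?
Bug: BETWEEN expects the lower bound first; with 3917.34 AND 1675.59 the range is empty

Fix: Swap the bounds so the smaller value comes first

Corrected query:
SELECT id, kind, amount FROM transactions WHERE amount BETWEEN 1675.59 AND 3917.34

Result:
id | kind       | amount 
---+------------+--------
1  | withdrawal | 2475   
2  | interest   | 3458.34
6  | fee        | 1878.5 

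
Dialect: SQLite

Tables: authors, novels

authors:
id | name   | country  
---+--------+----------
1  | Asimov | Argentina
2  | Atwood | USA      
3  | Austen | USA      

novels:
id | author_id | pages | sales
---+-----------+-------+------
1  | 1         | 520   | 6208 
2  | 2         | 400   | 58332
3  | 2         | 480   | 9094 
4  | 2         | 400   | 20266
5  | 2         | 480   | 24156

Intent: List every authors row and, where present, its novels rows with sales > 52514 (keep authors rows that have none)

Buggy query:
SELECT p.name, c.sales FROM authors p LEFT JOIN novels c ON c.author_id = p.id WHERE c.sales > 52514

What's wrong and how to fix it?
Bug: Filtering c.sales in WHERE discards the NULL rows produced by LEFT JOIN, turning it into an inner join

Fix: Put 'c.sales > 52514' in the JOIN's ON clause instead of WHERE

Corrected query:
SELECT p.name, c.sales FROM authors p LEFT JOIN novels c ON c.author_id = p.id AND c.sales > 52514

Result:
name   | sales
-------+------
Asimov | NULL 
Atwood | 58332
Austen | NULL 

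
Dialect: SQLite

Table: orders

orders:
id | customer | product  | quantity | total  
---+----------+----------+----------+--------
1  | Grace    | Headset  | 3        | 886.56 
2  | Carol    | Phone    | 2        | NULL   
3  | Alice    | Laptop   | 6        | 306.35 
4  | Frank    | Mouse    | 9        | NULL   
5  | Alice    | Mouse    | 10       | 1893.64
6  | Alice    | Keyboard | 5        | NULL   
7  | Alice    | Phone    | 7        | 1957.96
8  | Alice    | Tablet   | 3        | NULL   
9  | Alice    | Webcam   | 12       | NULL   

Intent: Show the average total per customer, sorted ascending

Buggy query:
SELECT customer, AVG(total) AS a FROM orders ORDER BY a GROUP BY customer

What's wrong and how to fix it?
Bug: GROUP BY must precede ORDER BY

Fix: Move ORDER BY to the end, after GROUP BY

Corrected query:
SELECT customer, AVG(total) AS a FROM orders GROUP BY customer ORDER BY a

Result:
customer | a          
---------+------------
Carol    | NULL       
Frank    | NULL       
Grace    | 886.56     
Alice    | 1385.983333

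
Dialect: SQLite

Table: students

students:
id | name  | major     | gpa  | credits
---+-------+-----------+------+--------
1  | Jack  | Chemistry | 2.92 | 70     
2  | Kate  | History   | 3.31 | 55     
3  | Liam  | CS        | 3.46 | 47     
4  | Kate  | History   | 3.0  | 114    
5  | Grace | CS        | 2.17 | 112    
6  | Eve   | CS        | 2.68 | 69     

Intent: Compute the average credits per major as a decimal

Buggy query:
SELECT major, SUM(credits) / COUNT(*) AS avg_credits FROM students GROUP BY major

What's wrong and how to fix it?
Bug: SUM(credits) and COUNT(*) are both integers; the division truncates the fractional part

Fix: Multiply by 1.0 (or CAST to REAL) to force floating-point division

Corrected query:
SELECT major, SUM(credits) * 1.0 / COUNT(*) AS avg_credits FROM students GROUP BY major

Result:
major     | avg_credits
----------+------------
CS        | 76         
Chemistry | 70         
History   | 84.5       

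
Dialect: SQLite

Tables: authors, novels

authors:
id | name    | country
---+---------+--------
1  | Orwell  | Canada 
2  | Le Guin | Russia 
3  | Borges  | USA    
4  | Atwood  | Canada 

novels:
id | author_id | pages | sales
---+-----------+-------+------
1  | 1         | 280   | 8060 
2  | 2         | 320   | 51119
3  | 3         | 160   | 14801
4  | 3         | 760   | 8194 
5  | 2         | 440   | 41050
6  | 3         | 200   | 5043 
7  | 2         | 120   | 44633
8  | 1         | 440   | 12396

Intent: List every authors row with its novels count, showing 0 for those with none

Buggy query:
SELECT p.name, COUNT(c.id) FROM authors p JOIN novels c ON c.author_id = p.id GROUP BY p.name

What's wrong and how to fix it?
Bug: INNER JOIN drops authors rows that have no matching novels rows

Fix: Use LEFT JOIN so parents without children still appear (COUNT(c.id) gives 0)

Corrected query:
SELECT p.name, COUNT(c.id) FROM authors p LEFT JOIN novels c ON c.author_id = p.id GROUP BY p.name

Result:
name    | COUNT(c.id)
--------+------------
Atwood  | 0          
Borges  | 3          
Le Guin | 3          
Orwell  | 2          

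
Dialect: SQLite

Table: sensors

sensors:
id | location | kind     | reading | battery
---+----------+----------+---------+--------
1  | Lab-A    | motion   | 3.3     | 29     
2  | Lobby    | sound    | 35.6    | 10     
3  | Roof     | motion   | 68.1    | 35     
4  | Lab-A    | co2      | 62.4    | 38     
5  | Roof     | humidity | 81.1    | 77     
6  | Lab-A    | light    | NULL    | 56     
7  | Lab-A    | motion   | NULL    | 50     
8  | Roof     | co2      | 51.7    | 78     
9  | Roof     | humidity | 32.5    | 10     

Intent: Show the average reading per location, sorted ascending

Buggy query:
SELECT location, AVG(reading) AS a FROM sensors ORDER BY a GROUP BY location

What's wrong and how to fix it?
Bug: GROUP BY must precede ORDER BY

Fix: Reorder: SELECT … FROM … GROUP BY … ORDER BY …

Corrected query:
SELECT location, AVG(reading) AS a FROM sensors GROUP BY location ORDER BY a

Result:
location | a    
---------+------
Lab-A    | 32.85
Lobby    | 35.6 
Roof     | 58.35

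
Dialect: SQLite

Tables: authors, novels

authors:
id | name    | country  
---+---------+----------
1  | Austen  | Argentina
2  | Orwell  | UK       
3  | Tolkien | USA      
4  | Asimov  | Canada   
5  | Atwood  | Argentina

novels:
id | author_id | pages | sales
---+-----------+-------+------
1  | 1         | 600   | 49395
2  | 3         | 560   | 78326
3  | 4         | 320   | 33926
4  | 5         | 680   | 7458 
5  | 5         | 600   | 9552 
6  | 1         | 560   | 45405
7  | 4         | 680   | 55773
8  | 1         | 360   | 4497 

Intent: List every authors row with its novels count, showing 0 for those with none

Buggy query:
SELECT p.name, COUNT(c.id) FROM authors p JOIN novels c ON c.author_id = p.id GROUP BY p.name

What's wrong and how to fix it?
Bug: An inner join excludes parents with zero children

Fix: Use LEFT JOIN so parents without children still appear (COUNT(c.id) gives 0)

Corrected query:
SELECT p.name, COUNT(c.id) FROM authors p LEFT JOIN novels c ON c.author_id = p.id GROUP BY p.name

Result:
name    | COUNT(c.id)
--------+------------
Asimov  | 2          
Atwood  | 2          
Austen  | 3          
Orwell  | 0          
Tolkien | 1          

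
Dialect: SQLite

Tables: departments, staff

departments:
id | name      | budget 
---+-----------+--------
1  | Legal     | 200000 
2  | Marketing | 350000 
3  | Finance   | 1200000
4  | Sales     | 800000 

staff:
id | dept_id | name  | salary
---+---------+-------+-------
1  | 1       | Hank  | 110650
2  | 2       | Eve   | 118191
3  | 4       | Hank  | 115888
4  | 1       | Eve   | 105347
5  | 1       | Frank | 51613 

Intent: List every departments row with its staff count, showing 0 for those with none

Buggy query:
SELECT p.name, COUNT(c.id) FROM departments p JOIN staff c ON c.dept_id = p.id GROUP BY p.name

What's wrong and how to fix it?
Bug: INNER JOIN drops departments rows that have no matching staff rows

Fix: Use LEFT JOIN so parents without children still appear (COUNT(c.id) gives 0)

Corrected query:
SELECT p.name, COUNT(c.id) FROM departments p LEFT JOIN staff c ON c.dept_id = p.id GROUP BY p.name

Result:
name      | COUNT(c.id)
----------+------------
Finance   | 0          
Legal     | 3          
Marketing | 1          
Sales     | 1          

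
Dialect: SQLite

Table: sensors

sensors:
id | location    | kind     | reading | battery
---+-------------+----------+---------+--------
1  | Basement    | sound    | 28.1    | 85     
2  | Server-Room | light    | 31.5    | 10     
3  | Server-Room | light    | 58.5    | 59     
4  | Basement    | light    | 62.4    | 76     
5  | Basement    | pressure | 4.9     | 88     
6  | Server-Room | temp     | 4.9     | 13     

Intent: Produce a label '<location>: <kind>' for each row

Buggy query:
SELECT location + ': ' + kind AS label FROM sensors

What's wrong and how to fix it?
Bug: '+' is numeric addition; on text columns SQLite converts them to 0 instead of concatenating

Fix: Use the || operator for string concatenation

Corrected query:
SELECT location || ': ' || kind AS label FROM sensors

Result:
label             
------------------
Basement: sound   
Server-Room: light
Server-Room: light
Basement: light   
Basement: pressure
Server-Room: temp 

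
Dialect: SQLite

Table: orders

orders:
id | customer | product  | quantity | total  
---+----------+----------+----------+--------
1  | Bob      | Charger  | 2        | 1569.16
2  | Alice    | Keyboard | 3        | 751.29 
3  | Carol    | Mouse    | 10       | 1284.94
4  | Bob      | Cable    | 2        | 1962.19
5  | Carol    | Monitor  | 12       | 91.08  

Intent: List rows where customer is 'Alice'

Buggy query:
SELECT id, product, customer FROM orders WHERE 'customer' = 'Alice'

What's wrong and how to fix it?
Bug: 'customer' in single quotes is a string literal, not the column; the comparison is literal-vs-literal and never true

Fix: Reference the column as customer without single quotes

Corrected query:
SELECT id, product, customer FROM orders WHERE customer = 'Alice'

Result:
id | product  | customer
---+----------+---------
2  | Keyboard | Alice   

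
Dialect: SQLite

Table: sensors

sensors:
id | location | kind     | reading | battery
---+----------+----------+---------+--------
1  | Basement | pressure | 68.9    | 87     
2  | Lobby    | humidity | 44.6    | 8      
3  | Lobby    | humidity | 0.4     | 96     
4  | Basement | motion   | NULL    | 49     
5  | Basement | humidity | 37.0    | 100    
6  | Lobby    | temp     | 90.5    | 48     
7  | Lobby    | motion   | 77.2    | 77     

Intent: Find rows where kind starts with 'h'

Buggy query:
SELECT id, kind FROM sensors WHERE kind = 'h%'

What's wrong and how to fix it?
Bug: Wildcards only work with LIKE; '=' treats '%' as a literal character

Fix: Replace '=' with LIKE so 'h%' is treated as a pattern

Corrected query:
SELECT id, kind FROM sensors WHERE kind LIKE 'h%'

Result:
id | kind    
---+---------
2  | humidity
3  | humidity
5  | humidity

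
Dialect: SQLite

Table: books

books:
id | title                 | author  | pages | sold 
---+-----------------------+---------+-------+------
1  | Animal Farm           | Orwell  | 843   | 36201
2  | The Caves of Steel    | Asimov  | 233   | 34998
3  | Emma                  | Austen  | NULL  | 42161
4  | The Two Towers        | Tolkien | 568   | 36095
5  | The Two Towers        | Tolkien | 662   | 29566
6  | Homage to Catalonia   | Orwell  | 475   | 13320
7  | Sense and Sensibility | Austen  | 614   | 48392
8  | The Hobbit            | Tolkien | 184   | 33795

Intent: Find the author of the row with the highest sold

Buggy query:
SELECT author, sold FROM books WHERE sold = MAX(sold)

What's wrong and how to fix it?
Bug: MAX(sold) is an aggregate and cannot be used directly in WHERE

Fix: Use a subquery: WHERE sold = (SELECT MAX(sold) FROM books)

Corrected query:
SELECT author, sold FROM books WHERE sold = (SELECT MAX(sold) FROM books)

Result:
author | sold 
-------+------
Austen | 48392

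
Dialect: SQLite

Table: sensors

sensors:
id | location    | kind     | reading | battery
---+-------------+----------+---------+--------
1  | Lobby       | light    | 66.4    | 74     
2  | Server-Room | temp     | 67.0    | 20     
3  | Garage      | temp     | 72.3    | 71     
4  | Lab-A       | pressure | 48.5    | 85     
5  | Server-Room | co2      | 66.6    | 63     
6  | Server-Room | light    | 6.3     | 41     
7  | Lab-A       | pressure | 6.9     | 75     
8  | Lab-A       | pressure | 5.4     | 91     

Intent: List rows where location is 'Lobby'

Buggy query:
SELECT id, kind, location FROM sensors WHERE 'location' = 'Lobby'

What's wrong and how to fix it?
Bug: Single quotes denote string literals in SQL; the column name is being compared as a constant string

Fix: Remove the quotes around the column name (or use double quotes for an identifier)

Corrected query:
SELECT id, kind, location FROM sensors WHERE location = 'Lobby'

Result:
id | kind  | location
---+-------+---------
1  | light | Lobby   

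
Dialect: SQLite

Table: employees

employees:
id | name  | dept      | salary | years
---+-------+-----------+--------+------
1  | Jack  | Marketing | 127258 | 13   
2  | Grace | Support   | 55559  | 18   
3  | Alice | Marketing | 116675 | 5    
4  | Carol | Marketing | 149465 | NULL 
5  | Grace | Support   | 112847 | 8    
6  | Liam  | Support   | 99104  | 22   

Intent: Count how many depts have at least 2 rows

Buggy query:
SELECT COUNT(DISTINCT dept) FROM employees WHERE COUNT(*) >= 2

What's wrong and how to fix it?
Bug: COUNT(*) cannot appear in WHERE; the per-group count doesn't exist yet

Fix: Group first with HAVING COUNT(*) >= 2, then COUNT the resulting groups

Corrected query:
SELECT COUNT(*) FROM (SELECT dept FROM employees GROUP BY dept HAVING COUNT(*) >= 2)

Result:
COUNT(*)
--------
2       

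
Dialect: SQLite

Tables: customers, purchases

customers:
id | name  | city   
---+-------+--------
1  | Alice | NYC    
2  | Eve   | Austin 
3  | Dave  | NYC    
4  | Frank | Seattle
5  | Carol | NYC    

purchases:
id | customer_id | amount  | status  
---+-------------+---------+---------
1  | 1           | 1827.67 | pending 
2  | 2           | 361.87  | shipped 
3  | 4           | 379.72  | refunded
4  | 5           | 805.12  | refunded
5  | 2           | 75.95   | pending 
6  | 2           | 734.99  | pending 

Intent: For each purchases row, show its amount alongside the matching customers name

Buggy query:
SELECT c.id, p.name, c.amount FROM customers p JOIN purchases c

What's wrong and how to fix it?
Bug: Missing join condition: each purchases row is matched to all customers rows instead of just its own

Fix: Specify the join condition linking the foreign key to the parent id

Corrected query:
SELECT c.id, p.name, c.amount FROM customers p JOIN purchases c ON c.customer_id = p.id

Result:
id | name  | amount 
---+-------+--------
1  | Alice | 1827.67
2  | Eve   | 361.87 
3  | Frank | 379.72 
4  | Carol | 805.12 
5  | Eve   | 75.95  
6  | Eve   | 734.99 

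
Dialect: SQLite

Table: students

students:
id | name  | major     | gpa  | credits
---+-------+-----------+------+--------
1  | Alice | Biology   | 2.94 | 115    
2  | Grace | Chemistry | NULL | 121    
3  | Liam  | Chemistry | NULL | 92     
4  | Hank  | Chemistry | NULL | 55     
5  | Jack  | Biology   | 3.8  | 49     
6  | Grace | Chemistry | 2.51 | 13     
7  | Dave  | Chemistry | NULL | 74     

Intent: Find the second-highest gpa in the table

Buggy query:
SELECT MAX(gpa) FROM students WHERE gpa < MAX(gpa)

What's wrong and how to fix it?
Bug: The inner MAX is an aggregate inside WHERE, which is not allowed

Fix: Compute the overall MAX in a subquery, then take MAX of rows below it

Corrected query:
SELECT MAX(gpa) FROM students WHERE gpa < (SELECT MAX(gpa) FROM students)

Result:
MAX(gpa)
--------
2.94    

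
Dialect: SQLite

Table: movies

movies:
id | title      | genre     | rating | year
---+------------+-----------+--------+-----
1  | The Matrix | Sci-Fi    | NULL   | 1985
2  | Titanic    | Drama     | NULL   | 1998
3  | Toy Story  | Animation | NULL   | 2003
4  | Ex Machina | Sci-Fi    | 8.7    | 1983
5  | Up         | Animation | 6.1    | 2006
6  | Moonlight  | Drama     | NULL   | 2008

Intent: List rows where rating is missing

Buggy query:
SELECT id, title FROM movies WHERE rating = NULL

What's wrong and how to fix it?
Bug: Comparing to NULL with '=' never matches; NULL = NULL is unknown, not true

Fix: Use IS NULL to test for NULL

Corrected query:
SELECT id, title FROM movies WHERE rating IS NULL

Result:
id | title     
---+-----------
1  | The Matrix
2  | Titanic   
3  | Toy Story 
6  | Moonlight 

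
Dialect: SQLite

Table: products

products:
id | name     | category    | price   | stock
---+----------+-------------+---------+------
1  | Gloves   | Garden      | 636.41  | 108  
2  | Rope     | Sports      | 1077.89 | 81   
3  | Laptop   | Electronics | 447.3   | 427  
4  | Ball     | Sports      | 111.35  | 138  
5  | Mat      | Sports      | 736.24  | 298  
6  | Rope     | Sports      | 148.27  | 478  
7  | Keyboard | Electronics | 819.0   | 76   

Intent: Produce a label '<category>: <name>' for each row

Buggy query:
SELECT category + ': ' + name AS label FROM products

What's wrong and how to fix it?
Bug: '+' is numeric addition; on text columns SQLite converts them to 0 instead of concatenating

Fix: Use the || operator for string concatenation

Corrected query:
SELECT category || ': ' || name AS label FROM products

Result:
label                
---------------------
Garden: Gloves       
Sports: Rope         
Electronics: Laptop  
Sports: Ball         
Sports: Mat          
Sports: Rope         
Electronics: Keyboard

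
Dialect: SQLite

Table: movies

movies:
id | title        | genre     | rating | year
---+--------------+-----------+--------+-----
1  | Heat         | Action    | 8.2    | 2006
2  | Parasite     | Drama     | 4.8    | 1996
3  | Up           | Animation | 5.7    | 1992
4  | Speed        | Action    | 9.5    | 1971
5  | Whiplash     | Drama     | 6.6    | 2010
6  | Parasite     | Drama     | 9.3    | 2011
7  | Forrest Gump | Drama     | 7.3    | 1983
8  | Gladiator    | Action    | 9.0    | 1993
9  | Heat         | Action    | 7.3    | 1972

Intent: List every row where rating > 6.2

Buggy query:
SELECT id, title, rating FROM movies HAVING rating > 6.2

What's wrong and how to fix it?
Bug: This is a non-aggregate query (no GROUP BY, no aggregates), so in SQLite the HAVING clause is invalid here; a row-level condition belongs in WHERE

Fix: Use WHERE for row-level filtering

Corrected query:
SELECT id, title, rating FROM movies WHERE rating > 6.2

Result:
id | title        | rating
---+--------------+-------
1  | Heat         | 8.2   
4  | Speed        | 9.5   
5  | Whiplash     | 6.6   
6  | Parasite     | 9.3   
7  | Forrest Gump | 7.3   
8  | Gladiator    | 9     
9  | Heat         | 7.3   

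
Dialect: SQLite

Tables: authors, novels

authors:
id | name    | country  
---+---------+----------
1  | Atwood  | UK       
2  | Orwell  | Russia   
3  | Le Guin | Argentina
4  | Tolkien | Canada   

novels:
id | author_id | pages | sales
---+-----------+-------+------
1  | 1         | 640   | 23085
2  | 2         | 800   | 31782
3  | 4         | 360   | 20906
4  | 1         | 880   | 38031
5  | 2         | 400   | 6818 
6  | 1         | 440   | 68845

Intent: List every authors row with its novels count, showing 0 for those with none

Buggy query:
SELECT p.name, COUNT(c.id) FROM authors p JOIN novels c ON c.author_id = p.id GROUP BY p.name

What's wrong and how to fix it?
Bug: INNER JOIN drops authors rows that have no matching novels rows

Fix: Use LEFT JOIN so parents without children still appear (COUNT(c.id) gives 0)

Corrected query:
SELECT p.name, COUNT(c.id) FROM authors p LEFT JOIN novels c ON c.author_id = p.id GROUP BY p.name

Result:
name    | COUNT(c.id)
--------+------------
Atwood  | 3          
Le Guin | 0          
Orwell  | 2          
Tolkien | 1          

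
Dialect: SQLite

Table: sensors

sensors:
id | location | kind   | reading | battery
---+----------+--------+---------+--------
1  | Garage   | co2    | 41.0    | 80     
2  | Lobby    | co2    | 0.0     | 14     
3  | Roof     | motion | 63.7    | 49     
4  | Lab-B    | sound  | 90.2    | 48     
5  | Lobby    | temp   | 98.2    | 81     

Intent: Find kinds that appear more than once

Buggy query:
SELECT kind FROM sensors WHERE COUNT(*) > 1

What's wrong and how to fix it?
Bug: WHERE can't reference COUNT(*); aggregates are computed after WHERE

Fix: Group first, then use HAVING for the count condition

Corrected query:
SELECT kind FROM sensors GROUP BY kind HAVING COUNT(*) > 1

Result:
kind
----
co2 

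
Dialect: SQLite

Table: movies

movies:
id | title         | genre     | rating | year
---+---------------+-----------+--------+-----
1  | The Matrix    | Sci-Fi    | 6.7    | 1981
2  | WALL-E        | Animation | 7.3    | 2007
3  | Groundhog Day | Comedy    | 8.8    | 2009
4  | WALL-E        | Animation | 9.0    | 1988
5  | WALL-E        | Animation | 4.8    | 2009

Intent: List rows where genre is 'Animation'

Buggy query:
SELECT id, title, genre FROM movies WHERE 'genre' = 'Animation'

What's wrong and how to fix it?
Bug: 'genre' in single quotes is a string literal, not the column; the comparison is literal-vs-literal and never true

Fix: Remove the quotes around the column name (or use double quotes for an identifier)

Corrected query:
SELECT id, title, genre FROM movies WHERE genre = 'Animation'

Result:
id | title  | genre    
---+--------+----------
2  | WALL-E | Animation
4  | WALL-E | Animation
5  | WALL-E | Animation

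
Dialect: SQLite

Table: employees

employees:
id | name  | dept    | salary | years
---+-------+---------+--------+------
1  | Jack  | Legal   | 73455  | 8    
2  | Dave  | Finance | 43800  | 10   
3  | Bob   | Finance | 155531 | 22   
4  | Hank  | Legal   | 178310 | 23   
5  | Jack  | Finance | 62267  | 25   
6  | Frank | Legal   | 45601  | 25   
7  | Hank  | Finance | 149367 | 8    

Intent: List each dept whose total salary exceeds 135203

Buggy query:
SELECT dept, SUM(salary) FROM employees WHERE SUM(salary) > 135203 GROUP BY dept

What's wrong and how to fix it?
Bug: Aggregate functions cannot appear in a WHERE clause

Fix: Move the aggregate condition to a HAVING clause

Corrected query:
SELECT dept, SUM(salary) FROM employees GROUP BY dept HAVING SUM(salary) > 135203

Result:
dept    | SUM(salary)
--------+------------
Finance | 410965     
Legal   | 297366     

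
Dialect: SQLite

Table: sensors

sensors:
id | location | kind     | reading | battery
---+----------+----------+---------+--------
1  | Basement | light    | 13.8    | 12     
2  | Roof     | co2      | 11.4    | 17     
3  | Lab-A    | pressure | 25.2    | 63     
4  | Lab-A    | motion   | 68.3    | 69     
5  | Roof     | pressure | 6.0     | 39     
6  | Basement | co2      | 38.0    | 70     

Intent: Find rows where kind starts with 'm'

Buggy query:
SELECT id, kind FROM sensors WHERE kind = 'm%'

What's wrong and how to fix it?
Bug: '=' compares the literal string including the % character; pattern matching needs LIKE

Fix: Replace '=' with LIKE so 'm%' is treated as a pattern

Corrected query:
SELECT id, kind FROM sensors WHERE kind LIKE 'm%'

Result:
id | kind  
---+-------
4  | motion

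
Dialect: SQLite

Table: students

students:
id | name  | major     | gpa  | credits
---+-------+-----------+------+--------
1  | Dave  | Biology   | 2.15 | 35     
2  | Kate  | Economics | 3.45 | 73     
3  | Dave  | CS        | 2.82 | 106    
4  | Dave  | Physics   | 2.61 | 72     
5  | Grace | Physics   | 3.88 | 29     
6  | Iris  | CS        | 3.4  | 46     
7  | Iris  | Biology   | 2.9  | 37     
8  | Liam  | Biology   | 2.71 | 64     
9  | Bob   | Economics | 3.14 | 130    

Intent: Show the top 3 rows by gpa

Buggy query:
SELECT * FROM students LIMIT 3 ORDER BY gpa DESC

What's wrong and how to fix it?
Bug: LIMIT must come after ORDER BY

Fix: Swap the clauses: ORDER BY first, then LIMIT

Corrected query:
SELECT * FROM students ORDER BY gpa DESC LIMIT 3

Result:
id | name  | major     | gpa  | credits
---+-------+-----------+------+--------
5  | Grace | Physics   | 3.88 | 29     
2  | Kate  | Economics | 3.45 | 73     
6  | Iris  | CS        | 3.4  | 46     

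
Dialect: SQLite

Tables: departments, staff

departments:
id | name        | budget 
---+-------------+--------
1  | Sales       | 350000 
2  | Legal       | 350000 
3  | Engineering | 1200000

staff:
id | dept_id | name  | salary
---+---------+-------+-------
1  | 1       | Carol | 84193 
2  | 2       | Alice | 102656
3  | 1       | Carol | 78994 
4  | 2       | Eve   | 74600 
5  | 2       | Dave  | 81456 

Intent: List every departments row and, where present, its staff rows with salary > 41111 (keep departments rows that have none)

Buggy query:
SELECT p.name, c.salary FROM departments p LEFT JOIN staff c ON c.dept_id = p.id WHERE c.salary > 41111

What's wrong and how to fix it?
Bug: A WHERE condition on the right-hand table after LEFT JOIN drops unmatched parents

Fix: Put 'c.salary > 41111' in the JOIN's ON clause instead of WHERE

Corrected query:
SELECT p.name, c.salary FROM departments p LEFT JOIN staff c ON c.dept_id = p.id AND c.salary > 41111

Result:
name        | salary
------------+-------
Sales       | 78994 
Sales       | 84193 
Legal       | 74600 
Legal       | 81456 
Legal       | 102656
Engineering | NULL  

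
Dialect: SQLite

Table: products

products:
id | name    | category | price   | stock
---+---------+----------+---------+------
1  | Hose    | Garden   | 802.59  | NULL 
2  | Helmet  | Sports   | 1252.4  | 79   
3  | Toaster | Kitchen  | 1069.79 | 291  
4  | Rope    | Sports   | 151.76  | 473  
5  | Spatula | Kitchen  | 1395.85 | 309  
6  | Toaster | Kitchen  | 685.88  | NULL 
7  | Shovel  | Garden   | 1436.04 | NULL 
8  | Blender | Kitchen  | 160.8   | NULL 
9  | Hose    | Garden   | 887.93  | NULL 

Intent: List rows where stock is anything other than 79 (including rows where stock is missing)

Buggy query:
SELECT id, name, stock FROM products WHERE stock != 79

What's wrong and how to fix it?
Bug: 'stock != 79' is unknown when stock is NULL, so NULL rows are silently excluded

Fix: Handle NULL separately with IS NULL alongside the inequality

Corrected query:
SELECT id, name, stock FROM products WHERE stock != 79 OR stock IS NULL

Result:
id | name    | stock
---+---------+------
1  | Hose    | NULL 
3  | Toaster | 291  
4  | Rope    | 473  
5  | Spatula | 309  
6  | Toaster | NULL 
7  | Shovel  | NULL 
8  | Blender | NULL 
9  | Hose    | NULL 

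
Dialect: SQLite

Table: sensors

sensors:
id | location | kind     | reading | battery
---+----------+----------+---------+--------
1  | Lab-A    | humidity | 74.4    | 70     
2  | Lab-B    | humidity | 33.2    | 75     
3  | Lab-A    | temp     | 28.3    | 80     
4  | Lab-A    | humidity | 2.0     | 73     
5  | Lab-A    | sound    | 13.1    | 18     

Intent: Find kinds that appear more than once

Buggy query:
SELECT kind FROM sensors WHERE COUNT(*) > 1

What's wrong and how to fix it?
Bug: COUNT(*) is an aggregate and cannot be used in WHERE

Fix: Group first, then use HAVING for the count condition

Corrected query:
SELECT kind FROM sensors GROUP BY kind HAVING COUNT(*) > 1

Result:
kind    
--------
humidity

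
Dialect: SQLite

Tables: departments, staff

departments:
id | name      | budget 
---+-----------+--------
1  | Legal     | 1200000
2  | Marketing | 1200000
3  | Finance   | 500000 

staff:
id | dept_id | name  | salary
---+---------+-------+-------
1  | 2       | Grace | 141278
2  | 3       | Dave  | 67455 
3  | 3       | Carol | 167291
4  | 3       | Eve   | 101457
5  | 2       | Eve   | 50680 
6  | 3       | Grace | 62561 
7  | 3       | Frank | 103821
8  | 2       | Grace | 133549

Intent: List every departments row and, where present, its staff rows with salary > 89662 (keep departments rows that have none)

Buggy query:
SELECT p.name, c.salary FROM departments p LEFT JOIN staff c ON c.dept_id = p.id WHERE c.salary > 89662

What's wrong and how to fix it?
Bug: Filtering c.salary in WHERE discards the NULL rows produced by LEFT JOIN, turning it into an inner join

Fix: Put 'c.salary > 89662' in the JOIN's ON clause instead of WHERE

Corrected query:
SELECT p.name, c.salary FROM departments p LEFT JOIN staff c ON c.dept_id = p.id AND c.salary > 89662

Result:
name      | salary
----------+-------
Legal     | NULL  
Marketing | 133549
Marketing | 141278
Finance   | 101457
Finance   | 103821
Finance   | 167291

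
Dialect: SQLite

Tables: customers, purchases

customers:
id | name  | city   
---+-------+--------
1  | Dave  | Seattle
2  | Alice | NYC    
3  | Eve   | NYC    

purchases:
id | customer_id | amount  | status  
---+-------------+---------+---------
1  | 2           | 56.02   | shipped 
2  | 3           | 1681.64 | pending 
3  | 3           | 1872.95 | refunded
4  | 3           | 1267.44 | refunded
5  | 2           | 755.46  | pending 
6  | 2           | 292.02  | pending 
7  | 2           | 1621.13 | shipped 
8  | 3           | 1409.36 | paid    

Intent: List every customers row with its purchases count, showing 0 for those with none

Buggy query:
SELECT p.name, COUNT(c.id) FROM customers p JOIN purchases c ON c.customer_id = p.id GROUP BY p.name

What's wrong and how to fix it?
Bug: An inner join excludes parents with zero children

Fix: Switch to LEFT JOIN to retain unmatched parent rows

Corrected query:
SELECT p.name, COUNT(c.id) FROM customers p LEFT JOIN purchases c ON c.customer_id = p.id GROUP BY p.name

Result:
name  | COUNT(c.id)
------+------------
Alice | 4          
Dave  | 0          
Eve   | 4          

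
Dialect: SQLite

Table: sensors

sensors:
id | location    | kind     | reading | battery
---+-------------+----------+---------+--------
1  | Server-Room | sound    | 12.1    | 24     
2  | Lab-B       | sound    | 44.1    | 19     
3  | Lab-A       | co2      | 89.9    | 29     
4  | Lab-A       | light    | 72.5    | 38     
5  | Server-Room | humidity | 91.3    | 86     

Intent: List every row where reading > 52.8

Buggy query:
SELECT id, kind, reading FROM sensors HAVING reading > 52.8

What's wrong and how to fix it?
Bug: This is a non-aggregate query (no GROUP BY, no aggregates), so in SQLite the HAVING clause is invalid here; a row-level condition belongs in WHERE

Fix: Use WHERE for row-level filtering

Corrected query:
SELECT id, kind, reading FROM sensors WHERE reading > 52.8

Result:
id | kind     | reading
---+----------+--------
3  | co2      | 89.9   
4  | light    | 72.5   
5  | humidity | 91.3   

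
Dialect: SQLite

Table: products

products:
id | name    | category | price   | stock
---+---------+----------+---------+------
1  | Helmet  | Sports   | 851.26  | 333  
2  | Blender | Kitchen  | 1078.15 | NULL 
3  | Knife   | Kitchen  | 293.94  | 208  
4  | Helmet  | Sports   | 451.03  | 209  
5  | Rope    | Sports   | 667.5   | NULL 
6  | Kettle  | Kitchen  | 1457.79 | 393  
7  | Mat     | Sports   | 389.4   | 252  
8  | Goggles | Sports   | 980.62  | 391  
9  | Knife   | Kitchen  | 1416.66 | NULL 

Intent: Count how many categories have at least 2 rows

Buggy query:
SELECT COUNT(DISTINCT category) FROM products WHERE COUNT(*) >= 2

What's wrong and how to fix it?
Bug: COUNT(*) cannot appear in WHERE; the per-group count doesn't exist yet

Fix: Use a subquery that GROUPs and filters with HAVING, then count its rows

Corrected query:
SELECT COUNT(*) FROM (SELECT category FROM products GROUP BY category HAVING COUNT(*) >= 2)

Result:
COUNT(*)
--------
2       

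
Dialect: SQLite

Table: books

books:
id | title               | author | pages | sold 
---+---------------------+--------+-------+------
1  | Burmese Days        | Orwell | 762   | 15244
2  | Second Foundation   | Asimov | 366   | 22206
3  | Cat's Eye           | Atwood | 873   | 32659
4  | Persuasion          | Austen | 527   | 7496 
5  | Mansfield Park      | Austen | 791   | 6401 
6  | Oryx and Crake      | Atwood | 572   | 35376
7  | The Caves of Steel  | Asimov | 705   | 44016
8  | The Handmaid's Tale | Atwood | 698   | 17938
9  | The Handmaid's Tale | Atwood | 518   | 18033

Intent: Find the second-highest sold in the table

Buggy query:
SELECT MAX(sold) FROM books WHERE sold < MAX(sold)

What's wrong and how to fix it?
Bug: MAX(sold) on the right of the comparison is an aggregate-in-WHERE error

Fix: Compute the overall MAX in a subquery, then take MAX of rows below it

Corrected query:
SELECT MAX(sold) FROM books WHERE sold < (SELECT MAX(sold) FROM books)

Result:
MAX(sold)
---------
35376    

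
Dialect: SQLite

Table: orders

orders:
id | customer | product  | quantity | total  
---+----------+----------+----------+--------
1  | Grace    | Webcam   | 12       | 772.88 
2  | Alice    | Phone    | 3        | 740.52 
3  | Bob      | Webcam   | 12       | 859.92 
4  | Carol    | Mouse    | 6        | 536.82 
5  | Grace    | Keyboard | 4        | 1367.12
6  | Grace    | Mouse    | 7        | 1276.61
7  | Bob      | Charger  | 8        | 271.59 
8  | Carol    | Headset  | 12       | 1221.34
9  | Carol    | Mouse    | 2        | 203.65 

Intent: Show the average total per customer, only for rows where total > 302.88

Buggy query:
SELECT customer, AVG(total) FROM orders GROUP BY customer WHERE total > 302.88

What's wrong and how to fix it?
Bug: Row-level WHERE must come before GROUP BY in the clause order

Fix: Place WHERE between FROM and GROUP BY

Corrected query:
SELECT customer, AVG(total) FROM orders WHERE total > 302.88 GROUP BY customer

Result:
customer | AVG(total)
---------+-----------
Alice    | 740.52    
Bob      | 859.92    
Carol    | 879.08    
Grace    | 1138.87   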